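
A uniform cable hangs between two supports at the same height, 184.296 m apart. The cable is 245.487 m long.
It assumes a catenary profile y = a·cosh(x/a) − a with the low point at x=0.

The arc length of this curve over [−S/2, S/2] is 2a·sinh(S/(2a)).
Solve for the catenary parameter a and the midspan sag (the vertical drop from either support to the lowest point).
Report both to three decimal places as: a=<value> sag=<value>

a=68.318 sag=72.158

seed: a₀ = √(S³/(24(L−S))) = √(184.296³/(24·61.191)) = 65.286663
iter 1: u=1.411437  f(a)=+6.392e+00  f'(a)=-2.276e+00  a ← 65.286663 − (+6.392e+00/-2.276e+00) = 68.095816
iter 2: u=1.353211  f(a)=+4.357e-01  f'(a)=-1.975e+00  a ← 68.095816 − (+4.357e-01/-1.975e+00) = 68.316443
iter 3: u=1.348841  f(a)=+2.352e-03  f'(a)=-1.954e+00  a ← 68.316443 − (+2.352e-03/-1.954e+00) = 68.317647
iter 4: u=1.348817  f(a)=+6.935e-08  f'(a)=-1.954e+00  a ← 68.317647 − (+6.935e-08/-1.954e+00) = 68.317647
iter 5: u=1.348817  f(a)=+0.000e+00  f'(a)=-1.954e+00  a ← 68.317647 − (+0.000e+00/-1.954e+00) = 68.317647
converged: |Δa| < 1e-12 after 5 iterations
sag = a·(cosh(S/(2a)) − 1) = 68.317647·(cosh(1.348817) − 1) = 72.157503
T_max/T_min = cosh(S/(2a)) = 2.056206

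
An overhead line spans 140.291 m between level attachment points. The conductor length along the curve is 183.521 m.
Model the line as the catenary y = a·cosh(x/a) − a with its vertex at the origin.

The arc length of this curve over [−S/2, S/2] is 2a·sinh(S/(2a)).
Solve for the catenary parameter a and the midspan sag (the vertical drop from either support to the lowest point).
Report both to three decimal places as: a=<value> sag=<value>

a=53.821 sag=52.559

seed: a₀ = √(S³/(24(L−S))) = √(140.291³/(24·43.230)) = 51.587737
iter 1: u=1.359732  f(a)=+4.177e+00  f'(a)=-2.007e+00  a ← 51.587737 − (+4.177e+00/-2.007e+00) = 53.668855
iter 2: u=1.307006  f(a)=+2.660e-01  f'(a)=-1.759e+00  a ← 53.668855 − (+2.660e-01/-1.759e+00) = 53.820126
iter 3: u=1.303332  f(a)=+1.242e-03  f'(a)=-1.742e+00  a ← 53.820126 − (+1.242e-03/-1.742e+00) = 53.820839
iter 4: u=1.303315  f(a)=+2.734e-08  f'(a)=-1.742e+00  a ← 53.820839 − (+2.734e-08/-1.742e+00) = 53.820839
iter 5: u=1.303315  f(a)=-5.684e-14  f'(a)=-1.742e+00  a ← 53.820839 − (-5.684e-14/-1.742e+00) = 53.820839
converged: |Δa| < 1e-12 after 5 iterations
sag = a·(cosh(S/(2a)) − 1) = 53.820839·(cosh(1.303315) − 1) = 52.559009
T_max/T_min = cosh(S/(2a)) = 1.976555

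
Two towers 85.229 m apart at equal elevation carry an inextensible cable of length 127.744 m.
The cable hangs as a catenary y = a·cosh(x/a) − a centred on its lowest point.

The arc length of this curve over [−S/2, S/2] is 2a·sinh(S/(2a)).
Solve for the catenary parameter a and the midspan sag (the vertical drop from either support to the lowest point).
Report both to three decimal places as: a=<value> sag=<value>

a=26.298 sag=42.776

seed: a₀ = √(S³/(24(L−S))) = √(85.229³/(24·42.515)) = 24.632267
iter 1: u=1.730028  f(a)=+6.835e+00  f'(a)=-4.602e+00  a ← 24.632267 − (+6.835e+00/-4.602e+00) = 26.117542
iter 2: u=1.631643  f(a)=+6.670e-01  f'(a)=-3.744e+00  a ← 26.117542 − (+6.670e-01/-3.744e+00) = 26.295707
iter 3: u=1.620588  f(a)=+7.869e-03  f'(a)=-3.656e+00  a ← 26.295707 − (+7.869e-03/-3.656e+00) = 26.297860
iter 4: u=1.620455  f(a)=+1.124e-06  f'(a)=-3.655e+00  a ← 26.297860 − (+1.124e-06/-3.655e+00) = 26.297860
iter 5: u=1.620455  f(a)=+1.421e-14  f'(a)=-3.655e+00  a ← 26.297860 − (+1.421e-14/-3.655e+00) = 26.297860
converged: |Δa| < 1e-12 after 5 iterations
sag = a·(cosh(S/(2a)) − 1) = 26.297860·(cosh(1.620455) − 1) = 42.776085
T_max/T_min = cosh(S/(2a)) = 2.626599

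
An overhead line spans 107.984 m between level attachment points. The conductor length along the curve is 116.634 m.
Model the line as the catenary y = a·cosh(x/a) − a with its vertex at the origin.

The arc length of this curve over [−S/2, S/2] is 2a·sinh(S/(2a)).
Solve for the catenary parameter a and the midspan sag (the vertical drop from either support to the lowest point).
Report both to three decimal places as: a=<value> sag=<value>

seed: a₀ = √(S³/(24(L−S))) = √(107.984³/(24·8.650)) = 77.879910
iter 1: u=0.693273  f(a)=+2.103e-01  f'(a)=-2.330e-01  a ← 77.879910 − (+2.103e-01/-2.330e-01) = 78.782345
iter 2: u=0.685331  f(a)=+3.711e-03  f'(a)=-2.248e-01  a ← 78.782345 − (+3.711e-03/-2.248e-01) = 78.798848
iter 3: u=0.685188  f(a)=+1.202e-06  f'(a)=-2.247e-01  a ← 78.798848 − (+1.202e-06/-2.247e-01) = 78.798854
iter 4: u=0.685188  f(a)=+1.279e-13  f'(a)=-2.247e-01  a ← 78.798854 − (+1.279e-13/-2.247e-01) = 78.798854
converged: |Δa| < 1e-12 after 4 iterations
sag = a·(cosh(S/(2a)) − 1) = 78.798854·(cosh(0.685188) − 1) = 19.232426
T_max/T_min = cosh(S/(2a)) = 1.244070

a=78.799 sag=19.232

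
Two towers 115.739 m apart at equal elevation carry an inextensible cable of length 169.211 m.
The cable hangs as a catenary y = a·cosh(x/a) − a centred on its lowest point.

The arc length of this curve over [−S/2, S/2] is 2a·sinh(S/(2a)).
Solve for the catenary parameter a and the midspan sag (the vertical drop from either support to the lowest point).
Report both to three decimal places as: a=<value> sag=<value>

seed: a₀ = √(S³/(24(L−S))) = √(115.739³/(24·53.472)) = 34.757678
iter 1: u=1.664941  f(a)=+7.920e+00  f'(a)=-4.019e+00  a ← 34.757678 − (+7.920e+00/-4.019e+00) = 36.728421
iter 2: u=1.575605  f(a)=+7.235e-01  f'(a)=-3.315e+00  a ← 36.728421 − (+7.235e-01/-3.315e+00) = 36.946665
iter 3: u=1.566298  f(a)=+7.379e-03  f'(a)=-3.248e+00  a ← 36.946665 − (+7.379e-03/-3.248e+00) = 36.948937
iter 4: u=1.566202  f(a)=+7.848e-07  f'(a)=-3.247e+00  a ← 36.948937 − (+7.848e-07/-3.247e+00) = 36.948937
iter 5: u=1.566202  f(a)=+2.842e-14  f'(a)=-3.247e+00  a ← 36.948937 − (+2.842e-14/-3.247e+00) = 36.948937
converged: |Δa| < 1e-12 after 5 iterations
sag = a·(cosh(S/(2a)) − 1) = 36.948937·(cosh(1.566202) − 1) = 55.372862
T_max/T_min = cosh(S/(2a)) = 2.498632

a=36.949 sag=55.373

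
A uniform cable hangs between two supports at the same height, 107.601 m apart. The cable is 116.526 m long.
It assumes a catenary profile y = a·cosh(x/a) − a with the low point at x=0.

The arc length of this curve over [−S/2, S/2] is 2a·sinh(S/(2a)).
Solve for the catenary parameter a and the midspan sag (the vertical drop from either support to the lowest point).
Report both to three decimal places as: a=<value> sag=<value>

seed: a₀ = √(S³/(24(L−S))) = √(107.601³/(24·8.925)) = 76.263148
iter 1: u=0.705459  f(a)=+2.247e-01  f'(a)=-2.459e-01  a ← 76.263148 − (+2.247e-01/-2.459e-01) = 77.177023
iter 2: u=0.697105  f(a)=+4.103e-03  f'(a)=-2.370e-01  a ← 77.177023 − (+4.103e-03/-2.370e-01) = 77.194337
iter 3: u=0.696949  f(a)=+1.425e-06  f'(a)=-2.368e-01  a ← 77.194337 − (+1.425e-06/-2.368e-01) = 77.194343
iter 4: u=0.696949  f(a)=+1.421e-13  f'(a)=-2.368e-01  a ← 77.194343 − (+1.421e-13/-2.368e-01) = 77.194343
converged: |Δa| < 1e-12 after 4 iterations
sag = a·(cosh(S/(2a)) − 1) = 77.194343·(cosh(0.696949) − 1) = 19.519378
T_max/T_min = cosh(S/(2a)) = 1.252860

a=77.194 sag=19.519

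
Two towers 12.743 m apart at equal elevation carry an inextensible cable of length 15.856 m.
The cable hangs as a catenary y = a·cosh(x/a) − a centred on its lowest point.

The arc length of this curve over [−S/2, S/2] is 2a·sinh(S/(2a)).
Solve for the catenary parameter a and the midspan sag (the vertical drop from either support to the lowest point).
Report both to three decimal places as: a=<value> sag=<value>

seed: a₀ = √(S³/(24(L−S))) = √(12.743³/(24·3.113)) = 5.262745
iter 1: u=1.210680  f(a)=+2.363e-01  f'(a)=-1.366e+00  a ← 5.262745 − (+2.363e-01/-1.366e+00) = 5.435740
iter 2: u=1.172150  f(a)=+1.215e-02  f'(a)=-1.229e+00  a ← 5.435740 − (+1.215e-02/-1.229e+00) = 5.445629
iter 3: u=1.170021  f(a)=+3.599e-05  f'(a)=-1.221e+00  a ← 5.445629 − (+3.599e-05/-1.221e+00) = 5.445659
iter 4: u=1.170015  f(a)=+3.177e-10  f'(a)=-1.221e+00  a ← 5.445659 − (+3.177e-10/-1.221e+00) = 5.445659
iter 5: u=1.170015  f(a)=+1.776e-15  f'(a)=-1.221e+00  a ← 5.445659 − (+1.776e-15/-1.221e+00) = 5.445659
converged: |Δa| < 1e-12 after 5 iterations
sag = a·(cosh(S/(2a)) − 1) = 5.445659·(cosh(1.170015) − 1) = 4.172469
T_max/T_min = cosh(S/(2a)) = 1.766201

a=5.446 sag=4.172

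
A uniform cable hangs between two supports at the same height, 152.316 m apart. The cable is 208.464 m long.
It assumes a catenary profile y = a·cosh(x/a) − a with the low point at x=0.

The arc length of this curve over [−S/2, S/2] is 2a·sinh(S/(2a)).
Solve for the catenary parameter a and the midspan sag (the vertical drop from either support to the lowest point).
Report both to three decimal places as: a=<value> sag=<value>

a=53.830 sag=63.481

seed: a₀ = √(S³/(24(L−S))) = √(152.316³/(24·56.148)) = 51.208909
iter 1: u=1.487202  f(a)=+6.547e+00  f'(a)=-2.718e+00  a ← 51.208909 − (+6.547e+00/-2.718e+00) = 53.617646
iter 2: u=1.420391  f(a)=+4.902e-01  f'(a)=-2.325e+00  a ← 53.617646 − (+4.902e-01/-2.325e+00) = 53.828530
iter 3: u=1.414826  f(a)=+3.241e-03  f'(a)=-2.294e+00  a ← 53.828530 − (+3.241e-03/-2.294e+00) = 53.829943
iter 4: u=1.414789  f(a)=+1.437e-07  f'(a)=-2.294e+00  a ← 53.829943 − (+1.437e-07/-2.294e+00) = 53.829943
iter 5: u=1.414789  f(a)=-5.684e-14  f'(a)=-2.294e+00  a ← 53.829943 − (-5.684e-14/-2.294e+00) = 53.829943
converged: |Δa| < 1e-12 after 5 iterations
sag = a·(cosh(S/(2a)) − 1) = 53.829943·(cosh(1.414789) − 1) = 63.481491
T_max/T_min = cosh(S/(2a)) = 2.179297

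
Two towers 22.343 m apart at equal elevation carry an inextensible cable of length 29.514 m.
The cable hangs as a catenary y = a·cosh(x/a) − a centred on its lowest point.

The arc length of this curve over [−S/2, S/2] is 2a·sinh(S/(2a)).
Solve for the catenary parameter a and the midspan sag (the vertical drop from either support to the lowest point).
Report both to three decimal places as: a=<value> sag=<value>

seed: a₀ = √(S³/(24(L−S))) = √(22.343³/(24·7.171)) = 8.050387
iter 1: u=1.387697  f(a)=+7.230e-01  f'(a)=-2.149e+00  a ← 8.050387 − (+7.230e-01/-2.149e+00) = 8.386805
iter 2: u=1.332033  f(a)=+4.779e-02  f'(a)=-1.874e+00  a ← 8.386805 − (+4.779e-02/-1.874e+00) = 8.412313
iter 3: u=1.327994  f(a)=+2.415e-04  f'(a)=-1.855e+00  a ← 8.412313 − (+2.415e-04/-1.855e+00) = 8.412443
iter 4: u=1.327973  f(a)=+6.235e-09  f'(a)=-1.855e+00  a ← 8.412443 − (+6.235e-09/-1.855e+00) = 8.412443
iter 5: u=1.327973  f(a)=+3.553e-15  f'(a)=-1.855e+00  a ← 8.412443 − (+3.553e-15/-1.855e+00) = 8.412443
converged: |Δa| < 1e-12 after 5 iterations
sag = a·(cosh(S/(2a)) − 1) = 8.412443·(cosh(1.327973) − 1) = 8.573971
T_max/T_min = cosh(S/(2a)) = 2.019201

a=8.412 sag=8.574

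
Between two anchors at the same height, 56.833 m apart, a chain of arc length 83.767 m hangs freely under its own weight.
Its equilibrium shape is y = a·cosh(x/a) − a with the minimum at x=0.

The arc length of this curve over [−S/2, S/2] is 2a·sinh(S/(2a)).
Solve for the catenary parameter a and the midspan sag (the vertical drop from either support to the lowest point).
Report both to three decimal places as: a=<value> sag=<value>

seed: a₀ = √(S³/(24(L−S))) = √(56.833³/(24·26.934)) = 16.851743
iter 1: u=1.686265  f(a)=+4.099e+00  f'(a)=-4.203e+00  a ← 16.851743 − (+4.099e+00/-4.203e+00) = 17.827053
iter 2: u=1.594010  f(a)=+3.828e-01  f'(a)=-3.451e+00  a ← 17.827053 − (+3.828e-01/-3.451e+00) = 17.937963
iter 3: u=1.584154  f(a)=+4.098e-03  f'(a)=-3.378e+00  a ← 17.937963 − (+4.098e-03/-3.378e+00) = 17.939176
iter 4: u=1.584047  f(a)=+4.807e-07  f'(a)=-3.377e+00  a ← 17.939176 − (+4.807e-07/-3.377e+00) = 17.939176
iter 5: u=1.584047  f(a)=+1.421e-14  f'(a)=-3.377e+00  a ← 17.939176 − (+1.421e-14/-3.377e+00) = 17.939176
converged: |Δa| < 1e-12 after 5 iterations
sag = a·(cosh(S/(2a)) − 1) = 17.939176·(cosh(1.584047) − 1) = 27.624423
T_max/T_min = cosh(S/(2a)) = 2.539894

a=17.939 sag=27.624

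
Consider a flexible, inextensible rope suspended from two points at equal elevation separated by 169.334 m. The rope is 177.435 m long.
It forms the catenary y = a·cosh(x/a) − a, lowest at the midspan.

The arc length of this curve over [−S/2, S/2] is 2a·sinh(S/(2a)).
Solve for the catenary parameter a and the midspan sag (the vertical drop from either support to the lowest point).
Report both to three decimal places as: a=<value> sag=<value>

a=159.152 sag=23.057

seed: a₀ = √(S³/(24(L−S))) = √(169.334³/(24·8.101)) = 158.030646
iter 1: u=0.535763  f(a)=+1.171e-01  f'(a)=-1.055e-01  a ← 158.030646 − (+1.171e-01/-1.055e-01) = 159.140284
iter 2: u=0.532027  f(a)=+1.244e-03  f'(a)=-1.033e-01  a ← 159.140284 − (+1.244e-03/-1.033e-01) = 159.152335
iter 3: u=0.531987  f(a)=+1.440e-07  f'(a)=-1.032e-01  a ← 159.152335 − (+1.440e-07/-1.032e-01) = 159.152336
iter 4: u=0.531987  f(a)=-5.684e-14  f'(a)=-1.032e-01  a ← 159.152336 − (-5.684e-14/-1.032e-01) = 159.152336
converged: |Δa| < 1e-12 after 4 iterations
sag = a·(cosh(S/(2a)) − 1) = 159.152336·(cosh(0.531987) − 1) = 23.057051
T_max/T_min = cosh(S/(2a)) = 1.144874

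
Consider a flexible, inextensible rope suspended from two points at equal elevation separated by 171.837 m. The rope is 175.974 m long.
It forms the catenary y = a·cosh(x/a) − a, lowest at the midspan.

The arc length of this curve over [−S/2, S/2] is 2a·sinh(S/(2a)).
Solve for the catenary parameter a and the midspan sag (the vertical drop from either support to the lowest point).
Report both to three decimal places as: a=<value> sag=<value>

seed: a₀ = √(S³/(24(L−S))) = √(171.837³/(24·4.137)) = 226.061519
iter 1: u=0.380067  f(a)=+2.998e-02  f'(a)=-3.713e-02  a ← 226.061519 − (+2.998e-02/-3.713e-02) = 226.868978
iter 2: u=0.378714  f(a)=+1.614e-04  f'(a)=-3.673e-02  a ← 226.868978 − (+1.614e-04/-3.673e-02) = 226.873372
iter 3: u=0.378707  f(a)=+4.733e-09  f'(a)=-3.673e-02  a ← 226.873372 − (+4.733e-09/-3.673e-02) = 226.873372
iter 4: u=0.378707  f(a)=+0.000e+00  f'(a)=-3.673e-02  a ← 226.873372 − (+0.000e+00/-3.673e-02) = 226.873372
converged: |Δa| < 1e-12 after 4 iterations
sag = a·(cosh(S/(2a)) − 1) = 226.873372·(cosh(0.378707) − 1) = 16.464334
T_max/T_min = cosh(S/(2a)) = 1.072571

a=226.873 sag=16.464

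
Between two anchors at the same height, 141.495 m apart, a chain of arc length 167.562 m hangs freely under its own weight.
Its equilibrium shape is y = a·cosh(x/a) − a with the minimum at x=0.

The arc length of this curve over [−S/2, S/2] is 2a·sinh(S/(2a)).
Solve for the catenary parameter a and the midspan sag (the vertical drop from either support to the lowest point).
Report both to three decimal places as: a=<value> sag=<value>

a=69.077 sag=39.509

seed: a₀ = √(S³/(24(L−S))) = √(141.495³/(24·26.067)) = 67.291544
iter 1: u=1.051358  f(a)=+1.479e+00  f'(a)=-8.638e-01  a ← 67.291544 − (+1.479e+00/-8.638e-01) = 69.003867
iter 2: u=1.025269  f(a)=+5.834e-02  f'(a)=-7.969e-01  a ← 69.003867 − (+5.834e-02/-7.969e-01) = 69.077075
iter 3: u=1.024182  f(a)=+9.901e-05  f'(a)=-7.942e-01  a ← 69.077075 − (+9.901e-05/-7.942e-01) = 69.077200
iter 4: u=1.024180  f(a)=+2.862e-10  f'(a)=-7.942e-01  a ← 69.077200 − (+2.862e-10/-7.942e-01) = 69.077200
iter 5: u=1.024180  f(a)=+2.842e-14  f'(a)=-7.942e-01  a ← 69.077200 − (+2.842e-14/-7.942e-01) = 69.077200
converged: |Δa| < 1e-12 after 5 iterations
sag = a·(cosh(S/(2a)) − 1) = 69.077200·(cosh(1.024180) − 1) = 39.508782
T_max/T_min = cosh(S/(2a)) = 1.571951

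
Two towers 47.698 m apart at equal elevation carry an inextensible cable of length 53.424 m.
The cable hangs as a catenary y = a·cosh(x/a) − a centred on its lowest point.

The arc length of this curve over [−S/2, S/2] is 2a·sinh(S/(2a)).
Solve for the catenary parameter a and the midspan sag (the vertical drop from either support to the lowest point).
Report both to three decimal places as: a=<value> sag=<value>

seed: a₀ = √(S³/(24(L−S))) = √(47.698³/(24·5.726)) = 28.100818
iter 1: u=0.848694  f(a)=+2.098e-01  f'(a)=-4.377e-01  a ← 28.100818 − (+2.098e-01/-4.377e-01) = 28.580169
iter 2: u=0.834460  f(a)=+5.488e-03  f'(a)=-4.150e-01  a ← 28.580169 − (+5.488e-03/-4.150e-01) = 28.593393
iter 3: u=0.834074  f(a)=+3.980e-06  f'(a)=-4.144e-01  a ← 28.593393 − (+3.980e-06/-4.144e-01) = 28.593403
iter 4: u=0.834074  f(a)=+2.110e-12  f'(a)=-4.144e-01  a ← 28.593403 − (+2.110e-12/-4.144e-01) = 28.593403
converged: |Δa| < 1e-12 after 4 iterations
sag = a·(cosh(S/(2a)) − 1) = 28.593403·(cosh(0.834074) − 1) = 10.536044
T_max/T_min = cosh(S/(2a)) = 1.368478

a=28.593 sag=10.536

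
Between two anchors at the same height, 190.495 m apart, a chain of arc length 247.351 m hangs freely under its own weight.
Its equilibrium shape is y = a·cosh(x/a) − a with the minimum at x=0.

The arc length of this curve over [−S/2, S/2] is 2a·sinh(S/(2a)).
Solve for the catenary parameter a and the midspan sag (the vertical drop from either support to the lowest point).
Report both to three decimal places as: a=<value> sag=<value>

seed: a₀ = √(S³/(24(L−S))) = √(190.495³/(24·56.856)) = 71.175676
iter 1: u=1.338203  f(a)=+5.313e+00  f'(a)=-1.903e+00  a ← 71.175676 − (+5.313e+00/-1.903e+00) = 73.968318
iter 2: u=1.287680  f(a)=+3.287e-01  f'(a)=-1.674e+00  a ← 73.968318 − (+3.287e-01/-1.674e+00) = 74.164704
iter 3: u=1.284270  f(a)=+1.442e-03  f'(a)=-1.659e+00  a ← 74.164704 − (+1.442e-03/-1.659e+00) = 74.165573
iter 4: u=1.284255  f(a)=+2.800e-08  f'(a)=-1.659e+00  a ← 74.165573 − (+2.800e-08/-1.659e+00) = 74.165573
iter 5: u=1.284255  f(a)=+0.000e+00  f'(a)=-1.659e+00  a ← 74.165573 − (+0.000e+00/-1.659e+00) = 74.165573
converged: |Δa| < 1e-12 after 5 iterations
sag = a·(cosh(S/(2a)) − 1) = 74.165573·(cosh(1.284255) − 1) = 70.043170
T_max/T_min = cosh(S/(2a)) = 1.944416

a=74.166 sag=70.043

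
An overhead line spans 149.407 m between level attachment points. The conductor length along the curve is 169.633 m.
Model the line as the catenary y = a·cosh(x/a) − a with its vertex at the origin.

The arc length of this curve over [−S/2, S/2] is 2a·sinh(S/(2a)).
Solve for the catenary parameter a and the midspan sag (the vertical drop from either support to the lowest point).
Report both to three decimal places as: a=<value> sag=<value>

seed: a₀ = √(S³/(24(L−S))) = √(149.407³/(24·20.226)) = 82.888789
iter 1: u=0.901250  f(a)=+8.375e-01  f'(a)=-5.288e-01  a ← 82.888789 − (+8.375e-01/-5.288e-01) = 84.472452
iter 2: u=0.884353  f(a)=+2.460e-02  f'(a)=-4.982e-01  a ← 84.472452 − (+2.460e-02/-4.982e-01) = 84.521841
iter 3: u=0.883837  f(a)=+2.266e-05  f'(a)=-4.973e-01  a ← 84.521841 − (+2.266e-05/-4.973e-01) = 84.521886
iter 4: u=0.883836  f(a)=+1.921e-11  f'(a)=-4.973e-01  a ← 84.521886 − (+1.921e-11/-4.973e-01) = 84.521886
converged: |Δa| < 1e-12 after 4 iterations
sag = a·(cosh(S/(2a)) − 1) = 84.521886·(cosh(0.883836) − 1) = 35.218616
T_max/T_min = cosh(S/(2a)) = 1.416680

a=84.522 sag=35.219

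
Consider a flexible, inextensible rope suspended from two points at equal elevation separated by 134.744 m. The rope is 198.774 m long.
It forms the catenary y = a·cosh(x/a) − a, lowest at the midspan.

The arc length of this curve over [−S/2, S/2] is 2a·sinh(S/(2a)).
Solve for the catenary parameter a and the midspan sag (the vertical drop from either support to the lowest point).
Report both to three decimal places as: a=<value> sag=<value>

seed: a₀ = √(S³/(24(L−S))) = √(134.744³/(24·64.030)) = 39.899438
iter 1: u=1.688545  f(a)=+9.773e+00  f'(a)=-4.223e+00  a ← 39.899438 − (+9.773e+00/-4.223e+00) = 42.213681
iter 2: u=1.595975  f(a)=+9.148e-01  f'(a)=-3.466e+00  a ← 42.213681 − (+9.148e-01/-3.466e+00) = 42.477593
iter 3: u=1.586060  f(a)=+9.843e-03  f'(a)=-3.392e+00  a ← 42.477593 − (+9.843e-03/-3.392e+00) = 42.480495
iter 4: u=1.585951  f(a)=+1.167e-06  f'(a)=-3.391e+00  a ← 42.480495 − (+1.167e-06/-3.391e+00) = 42.480495
iter 5: u=1.585951  f(a)=-2.842e-14  f'(a)=-3.391e+00  a ← 42.480495 − (-2.842e-14/-3.391e+00) = 42.480495
converged: |Δa| < 1e-12 after 5 iterations
sag = a·(cosh(S/(2a)) − 1) = 42.480495·(cosh(1.585951) − 1) = 65.604509
T_max/T_min = cosh(S/(2a)) = 2.544344

a=42.480 sag=65.605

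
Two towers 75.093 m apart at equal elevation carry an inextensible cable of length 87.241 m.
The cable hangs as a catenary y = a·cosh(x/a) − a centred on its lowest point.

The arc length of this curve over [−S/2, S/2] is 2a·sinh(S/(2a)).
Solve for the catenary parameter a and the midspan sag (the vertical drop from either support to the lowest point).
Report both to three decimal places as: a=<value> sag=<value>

a=39.002 sag=19.512

seed: a₀ = √(S³/(24(L−S))) = √(75.093³/(24·12.148)) = 38.110195
iter 1: u=0.985209  f(a)=+6.034e-01  f'(a)=-7.016e-01  a ← 38.110195 − (+6.034e-01/-7.016e-01) = 38.970213
iter 2: u=0.963467  f(a)=+2.103e-02  f'(a)=-6.535e-01  a ← 38.970213 − (+2.103e-02/-6.535e-01) = 39.002394
iter 3: u=0.962672  f(a)=+2.759e-05  f'(a)=-6.517e-01  a ← 39.002394 − (+2.759e-05/-6.517e-01) = 39.002437
iter 4: u=0.962671  f(a)=+4.761e-11  f'(a)=-6.517e-01  a ← 39.002437 − (+4.761e-11/-6.517e-01) = 39.002437
iter 5: u=0.962671  f(a)=-1.421e-14  f'(a)=-6.517e-01  a ← 39.002437 − (-1.421e-14/-6.517e-01) = 39.002437
converged: |Δa| < 1e-12 after 5 iterations
sag = a·(cosh(S/(2a)) − 1) = 39.002437·(cosh(0.962671) − 1) = 19.511990
T_max/T_min = cosh(S/(2a)) = 1.500276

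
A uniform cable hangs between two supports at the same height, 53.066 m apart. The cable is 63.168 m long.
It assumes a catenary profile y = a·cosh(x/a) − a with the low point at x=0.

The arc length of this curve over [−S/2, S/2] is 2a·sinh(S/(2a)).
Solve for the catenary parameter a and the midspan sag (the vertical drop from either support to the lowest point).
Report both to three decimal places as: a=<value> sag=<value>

seed: a₀ = √(S³/(24(L−S))) = √(53.066³/(24·10.102)) = 24.826484
iter 1: u=1.068738  f(a)=+5.929e-01  f'(a)=-9.106e-01  a ← 24.826484 − (+5.929e-01/-9.106e-01) = 25.477532
iter 2: u=1.041427  f(a)=+2.412e-02  f'(a)=-8.379e-01  a ← 25.477532 − (+2.412e-02/-8.379e-01) = 25.506320
iter 3: u=1.040252  f(a)=+4.368e-05  f'(a)=-8.349e-01  a ← 25.506320 − (+4.368e-05/-8.349e-01) = 25.506373
iter 4: u=1.040250  f(a)=+1.438e-10  f'(a)=-8.349e-01  a ← 25.506373 − (+1.438e-10/-8.349e-01) = 25.506373
iter 5: u=1.040250  f(a)=+7.105e-15  f'(a)=-8.349e-01  a ← 25.506373 − (+7.105e-15/-8.349e-01) = 25.506373
converged: |Δa| < 1e-12 after 5 iterations
sag = a·(cosh(S/(2a)) − 1) = 25.506373·(cosh(1.040250) − 1) = 15.090722
T_max/T_min = cosh(S/(2a)) = 1.591645

a=25.506 sag=15.091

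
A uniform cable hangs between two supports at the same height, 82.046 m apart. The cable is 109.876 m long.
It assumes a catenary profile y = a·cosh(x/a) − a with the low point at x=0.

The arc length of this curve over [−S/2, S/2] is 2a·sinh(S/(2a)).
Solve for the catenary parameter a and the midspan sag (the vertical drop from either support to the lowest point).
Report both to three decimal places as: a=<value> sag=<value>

seed: a₀ = √(S³/(24(L−S))) = √(82.046³/(24·27.830)) = 28.755697
iter 1: u=1.426604  f(a)=+2.973e+00  f'(a)=-2.359e+00  a ← 28.755697 − (+2.973e+00/-2.359e+00) = 30.015890
iter 2: u=1.366709  f(a)=+2.066e-01  f'(a)=-2.042e+00  a ← 30.015890 − (+2.066e-01/-2.042e+00) = 30.117084
iter 3: u=1.362117  f(a)=+1.163e-03  f'(a)=-2.019e+00  a ← 30.117084 − (+1.163e-03/-2.019e+00) = 30.117660
iter 4: u=1.362091  f(a)=+3.727e-08  f'(a)=-2.019e+00  a ← 30.117660 − (+3.727e-08/-2.019e+00) = 30.117660
iter 5: u=1.362091  f(a)=+1.421e-14  f'(a)=-2.019e+00  a ← 30.117660 − (+1.421e-14/-2.019e+00) = 30.117660
converged: |Δa| < 1e-12 after 5 iterations
sag = a·(cosh(S/(2a)) − 1) = 30.117660·(cosh(1.362091) − 1) = 32.534214
T_max/T_min = cosh(S/(2a)) = 2.080237

a=30.118 sag=32.534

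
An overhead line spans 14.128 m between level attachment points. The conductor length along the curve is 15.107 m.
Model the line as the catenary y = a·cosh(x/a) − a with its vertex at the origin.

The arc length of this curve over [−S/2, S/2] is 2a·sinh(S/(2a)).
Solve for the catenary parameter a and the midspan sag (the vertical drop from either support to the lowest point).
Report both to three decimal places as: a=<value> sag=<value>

seed: a₀ = √(S³/(24(L−S))) = √(14.128³/(24·0.979)) = 10.955295
iter 1: u=0.644802  f(a)=+2.055e-02  f'(a)=-1.863e-01  a ← 10.955295 − (+2.055e-02/-1.863e-01) = 11.065644
iter 2: u=0.638372  f(a)=+3.147e-04  f'(a)=-1.806e-01  a ← 11.065644 − (+3.147e-04/-1.806e-01) = 11.067386
iter 3: u=0.638272  f(a)=+7.631e-08  f'(a)=-1.805e-01  a ← 11.067386 − (+7.631e-08/-1.805e-01) = 11.067387
iter 4: u=0.638272  f(a)=+3.553e-15  f'(a)=-1.805e-01  a ← 11.067387 − (+3.553e-15/-1.805e-01) = 11.067387
converged: |Δa| < 1e-12 after 4 iterations
sag = a·(cosh(S/(2a)) − 1) = 11.067387·(cosh(0.638272) − 1) = 2.331957
T_max/T_min = cosh(S/(2a)) = 1.210705

a=11.067 sag=2.332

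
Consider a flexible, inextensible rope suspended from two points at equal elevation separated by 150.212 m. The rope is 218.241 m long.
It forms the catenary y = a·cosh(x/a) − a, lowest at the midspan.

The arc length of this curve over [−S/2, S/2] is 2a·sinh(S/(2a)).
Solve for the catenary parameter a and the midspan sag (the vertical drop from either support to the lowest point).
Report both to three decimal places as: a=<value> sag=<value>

a=48.383 sag=70.983

seed: a₀ = √(S³/(24(L−S))) = √(150.212³/(24·68.029)) = 45.562157
iter 1: u=1.648429  f(a)=+9.864e+00  f'(a)=-3.880e+00  a ← 45.562157 − (+9.864e+00/-3.880e+00) = 48.104093
iter 2: u=1.561322  f(a)=+8.857e-01  f'(a)=-3.212e+00  a ← 48.104093 − (+8.857e-01/-3.212e+00) = 48.379805
iter 3: u=1.552425  f(a)=+8.696e-03  f'(a)=-3.149e+00  a ← 48.379805 − (+8.696e-03/-3.149e+00) = 48.382566
iter 4: u=1.552336  f(a)=+8.565e-07  f'(a)=-3.149e+00  a ← 48.382566 − (+8.565e-07/-3.149e+00) = 48.382567
iter 5: u=1.552336  f(a)=-2.842e-14  f'(a)=-3.149e+00  a ← 48.382567 − (-2.842e-14/-3.149e+00) = 48.382567
converged: |Δa| < 1e-12 after 5 iterations
sag = a·(cosh(S/(2a)) − 1) = 48.382567·(cosh(1.552336) − 1) = 70.983074
T_max/T_min = cosh(S/(2a)) = 2.467121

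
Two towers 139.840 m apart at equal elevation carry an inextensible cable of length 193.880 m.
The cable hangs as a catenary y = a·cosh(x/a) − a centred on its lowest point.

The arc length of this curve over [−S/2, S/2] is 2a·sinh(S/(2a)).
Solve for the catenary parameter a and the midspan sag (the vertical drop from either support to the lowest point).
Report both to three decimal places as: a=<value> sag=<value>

seed: a₀ = √(S³/(24(L−S))) = √(139.840³/(24·54.040)) = 45.918092
iter 1: u=1.522711  f(a)=+6.622e+00  f'(a)=-2.947e+00  a ← 45.918092 − (+6.622e+00/-2.947e+00) = 48.165434
iter 2: u=1.451663  f(a)=+5.172e-01  f'(a)=-2.503e+00  a ← 48.165434 − (+5.172e-01/-2.503e+00) = 48.372083
iter 3: u=1.445462  f(a)=+3.746e-03  f'(a)=-2.467e+00  a ← 48.372083 − (+3.746e-03/-2.467e+00) = 48.373601
iter 4: u=1.445416  f(a)=+1.996e-07  f'(a)=-2.466e+00  a ← 48.373601 − (+1.996e-07/-2.466e+00) = 48.373602
iter 5: u=1.445416  f(a)=+2.842e-14  f'(a)=-2.466e+00  a ← 48.373602 − (+2.842e-14/-2.466e+00) = 48.373602
converged: |Δa| < 1e-12 after 5 iterations
sag = a·(cosh(S/(2a)) − 1) = 48.373602·(cosh(1.445416) − 1) = 59.965537
T_max/T_min = cosh(S/(2a)) = 2.239633

a=48.374 sag=59.966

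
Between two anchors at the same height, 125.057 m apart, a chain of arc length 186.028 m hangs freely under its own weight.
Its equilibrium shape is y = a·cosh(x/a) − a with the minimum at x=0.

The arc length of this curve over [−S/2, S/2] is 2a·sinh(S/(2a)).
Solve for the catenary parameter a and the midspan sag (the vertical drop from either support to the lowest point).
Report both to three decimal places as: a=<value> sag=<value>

seed: a₀ = √(S³/(24(L−S))) = √(125.057³/(24·60.971)) = 36.559035
iter 1: u=1.710343  f(a)=+9.565e+00  f'(a)=-4.419e+00  a ← 36.559035 − (+9.565e+00/-4.419e+00) = 38.723600
iter 2: u=1.614739  f(a)=+9.153e-01  f'(a)=-3.610e+00  a ← 38.723600 − (+9.153e-01/-3.610e+00) = 38.977131
iter 3: u=1.604236  f(a)=+1.034e-02  f'(a)=-3.529e+00  a ← 38.977131 − (+1.034e-02/-3.529e+00) = 38.980061
iter 4: u=1.604115  f(a)=+1.353e-06  f'(a)=-3.528e+00  a ← 38.980061 − (+1.353e-06/-3.528e+00) = 38.980061
iter 5: u=1.604115  f(a)=+2.842e-14  f'(a)=-3.528e+00  a ← 38.980061 − (+2.842e-14/-3.528e+00) = 38.980061
converged: |Δa| < 1e-12 after 5 iterations
sag = a·(cosh(S/(2a)) − 1) = 38.980061·(cosh(1.604115) − 1) = 61.871559
T_max/T_min = cosh(S/(2a)) = 2.587262

a=38.980 sag=61.872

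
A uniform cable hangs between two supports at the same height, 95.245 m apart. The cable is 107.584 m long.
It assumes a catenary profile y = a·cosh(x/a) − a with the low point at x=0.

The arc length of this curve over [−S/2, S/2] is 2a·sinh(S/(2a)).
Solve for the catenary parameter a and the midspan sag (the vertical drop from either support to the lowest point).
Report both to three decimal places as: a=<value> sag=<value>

seed: a₀ = √(S³/(24(L−S))) = √(95.245³/(24·12.339)) = 54.015410
iter 1: u=0.881647  f(a)=+4.885e-01  f'(a)=-4.934e-01  a ← 54.015410 − (+4.885e-01/-4.934e-01) = 55.005570
iter 2: u=0.865776  f(a)=+1.376e-02  f'(a)=-4.659e-01  a ← 55.005570 − (+1.376e-02/-4.659e-01) = 55.035094
iter 3: u=0.865312  f(a)=+1.161e-05  f'(a)=-4.652e-01  a ← 55.035094 − (+1.161e-05/-4.652e-01) = 55.035118
iter 4: u=0.865311  f(a)=+8.242e-12  f'(a)=-4.652e-01  a ← 55.035118 − (+8.242e-12/-4.652e-01) = 55.035118
converged: |Δa| < 1e-12 after 4 iterations
sag = a·(cosh(S/(2a)) − 1) = 55.035118·(cosh(0.865311) − 1) = 21.922295
T_max/T_min = cosh(S/(2a)) = 1.398333

a=55.035 sag=21.922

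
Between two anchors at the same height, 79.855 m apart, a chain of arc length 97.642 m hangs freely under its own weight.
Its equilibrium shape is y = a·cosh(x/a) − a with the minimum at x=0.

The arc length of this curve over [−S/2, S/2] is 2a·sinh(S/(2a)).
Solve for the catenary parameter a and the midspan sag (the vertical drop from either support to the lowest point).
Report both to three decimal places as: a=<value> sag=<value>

seed: a₀ = √(S³/(24(L−S))) = √(79.855³/(24·17.787)) = 34.537921
iter 1: u=1.156048  f(a)=+1.227e+00  f'(a)=-1.174e+00  a ← 34.537921 − (+1.227e+00/-1.174e+00) = 35.582807
iter 2: u=1.122101  f(a)=+5.789e-02  f'(a)=-1.066e+00  a ← 35.582807 − (+5.789e-02/-1.066e+00) = 35.637113
iter 3: u=1.120391  f(a)=+1.429e-04  f'(a)=-1.061e+00  a ← 35.637113 − (+1.429e-04/-1.061e+00) = 35.637248
iter 4: u=1.120387  f(a)=+8.764e-10  f'(a)=-1.061e+00  a ← 35.637248 − (+8.764e-10/-1.061e+00) = 35.637248
iter 5: u=1.120387  f(a)=-1.421e-14  f'(a)=-1.061e+00  a ← 35.637248 − (-1.421e-14/-1.061e+00) = 35.637248
converged: |Δa| < 1e-12 after 5 iterations
sag = a·(cosh(S/(2a)) − 1) = 35.637248·(cosh(1.120387) − 1) = 24.806970
T_max/T_min = cosh(S/(2a)) = 1.696097

a=35.637 sag=24.807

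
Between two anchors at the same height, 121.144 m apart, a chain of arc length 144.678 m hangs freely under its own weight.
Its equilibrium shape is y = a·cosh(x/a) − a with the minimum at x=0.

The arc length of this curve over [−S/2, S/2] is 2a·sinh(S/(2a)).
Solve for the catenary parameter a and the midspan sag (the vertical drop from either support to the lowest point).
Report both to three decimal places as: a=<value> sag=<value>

seed: a₀ = √(S³/(24(L−S))) = √(121.144³/(24·23.534)) = 56.104716
iter 1: u=1.079624  f(a)=+1.410e+00  f'(a)=-9.409e-01  a ← 56.104716 − (+1.410e+00/-9.409e-01) = 57.603568
iter 2: u=1.051532  f(a)=+5.849e-02  f'(a)=-8.643e-01  a ← 57.603568 − (+5.849e-02/-8.643e-01) = 57.671240
iter 3: u=1.050298  f(a)=+1.102e-04  f'(a)=-8.610e-01  a ← 57.671240 − (+1.102e-04/-8.610e-01) = 57.671368
iter 4: u=1.050296  f(a)=+3.934e-10  f'(a)=-8.610e-01  a ← 57.671368 − (+3.934e-10/-8.610e-01) = 57.671368
iter 5: u=1.050296  f(a)=-5.684e-14  f'(a)=-8.610e-01  a ← 57.671368 − (-5.684e-14/-8.610e-01) = 57.671368
converged: |Δa| < 1e-12 after 5 iterations
sag = a·(cosh(S/(2a)) − 1) = 57.671368·(cosh(1.050296) − 1) = 34.843050
T_max/T_min = cosh(S/(2a)) = 1.604165

a=57.671 sag=34.843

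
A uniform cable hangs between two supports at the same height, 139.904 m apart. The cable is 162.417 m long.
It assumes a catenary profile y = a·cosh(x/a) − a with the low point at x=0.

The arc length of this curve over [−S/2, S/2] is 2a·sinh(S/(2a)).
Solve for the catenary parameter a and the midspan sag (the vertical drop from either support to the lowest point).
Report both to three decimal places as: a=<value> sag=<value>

a=72.849 sag=36.246

seed: a₀ = √(S³/(24(L−S))) = √(139.904³/(24·22.513)) = 71.190639
iter 1: u=0.982601  f(a)=+1.112e+00  f'(a)=-6.957e-01  a ← 71.190639 − (+1.112e+00/-6.957e-01) = 72.789280
iter 2: u=0.961021  f(a)=+3.856e-02  f'(a)=-6.482e-01  a ← 72.789280 − (+3.856e-02/-6.482e-01) = 72.848776
iter 3: u=0.960236  f(a)=+5.006e-05  f'(a)=-6.465e-01  a ← 72.848776 − (+5.006e-05/-6.465e-01) = 72.848853
iter 4: u=0.960235  f(a)=+8.464e-11  f'(a)=-6.465e-01  a ← 72.848853 − (+8.464e-11/-6.465e-01) = 72.848853
iter 5: u=0.960235  f(a)=-2.842e-14  f'(a)=-6.465e-01  a ← 72.848853 − (-2.842e-14/-6.465e-01) = 72.848853
converged: |Δa| < 1e-12 after 5 iterations
sag = a·(cosh(S/(2a)) − 1) = 72.848853·(cosh(0.960235) − 1) = 36.246407
T_max/T_min = cosh(S/(2a)) = 1.497556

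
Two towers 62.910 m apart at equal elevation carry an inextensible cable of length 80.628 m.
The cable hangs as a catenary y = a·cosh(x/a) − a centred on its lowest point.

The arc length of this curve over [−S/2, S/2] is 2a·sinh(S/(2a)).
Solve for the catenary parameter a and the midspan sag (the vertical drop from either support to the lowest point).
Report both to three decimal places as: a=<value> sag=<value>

a=25.160 sag=22.361

seed: a₀ = √(S³/(24(L−S))) = √(62.910³/(24·17.718)) = 24.197280
iter 1: u=1.299939  f(a)=+1.559e+00  f'(a)=-1.727e+00  a ← 24.197280 − (+1.559e+00/-1.727e+00) = 25.099648
iter 2: u=1.253205  f(a)=+9.143e-02  f'(a)=-1.530e+00  a ← 25.099648 − (+9.143e-02/-1.530e+00) = 25.159404
iter 3: u=1.250228  f(a)=+3.580e-04  f'(a)=-1.518e+00  a ← 25.159404 − (+3.580e-04/-1.518e+00) = 25.159640
iter 4: u=1.250217  f(a)=+5.536e-09  f'(a)=-1.518e+00  a ← 25.159640 − (+5.536e-09/-1.518e+00) = 25.159640
iter 5: u=1.250217  f(a)=+0.000e+00  f'(a)=-1.518e+00  a ← 25.159640 − (+0.000e+00/-1.518e+00) = 25.159640
converged: |Δa| < 1e-12 after 5 iterations
sag = a·(cosh(S/(2a)) − 1) = 25.159640·(cosh(1.250217) − 1) = 22.361156
T_max/T_min = cosh(S/(2a)) = 1.888771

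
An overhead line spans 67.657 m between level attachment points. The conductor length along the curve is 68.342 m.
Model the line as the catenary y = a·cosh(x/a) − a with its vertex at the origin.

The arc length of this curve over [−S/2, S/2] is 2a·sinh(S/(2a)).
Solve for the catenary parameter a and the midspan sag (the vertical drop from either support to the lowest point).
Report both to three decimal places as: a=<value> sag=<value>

a=137.460 sag=4.184

seed: a₀ = √(S³/(24(L−S))) = √(67.657³/(24·0.685)) = 137.251847
iter 1: u=0.246470  f(a)=+2.084e-03  f'(a)=-1.004e-02  a ← 137.251847 − (+2.084e-03/-1.004e-02) = 137.459329
iter 2: u=0.246098  f(a)=+4.734e-06  f'(a)=-9.997e-03  a ← 137.459329 − (+4.734e-06/-9.997e-03) = 137.459802
iter 3: u=0.246097  f(a)=+2.457e-11  f'(a)=-9.997e-03  a ← 137.459802 − (+2.457e-11/-9.997e-03) = 137.459802
iter 4: u=0.246097  f(a)=+0.000e+00  f'(a)=-9.997e-03  a ← 137.459802 − (+0.000e+00/-9.997e-03) = 137.459802
converged: |Δa| < 1e-12 after 4 iterations
sag = a·(cosh(S/(2a)) − 1) = 137.459802·(cosh(0.246097) − 1) = 4.183604
T_max/T_min = cosh(S/(2a)) = 1.030435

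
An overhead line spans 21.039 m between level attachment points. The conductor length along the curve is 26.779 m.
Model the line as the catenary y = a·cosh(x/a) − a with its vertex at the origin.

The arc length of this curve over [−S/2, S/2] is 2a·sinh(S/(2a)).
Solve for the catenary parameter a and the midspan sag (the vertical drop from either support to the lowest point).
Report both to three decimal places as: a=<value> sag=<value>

seed: a₀ = √(S³/(24(L−S))) = √(21.039³/(24·5.740)) = 8.221974
iter 1: u=1.279437  f(a)=+4.885e-01  f'(a)=-1.639e+00  a ← 8.221974 − (+4.885e-01/-1.639e+00) = 8.520120
iter 2: u=1.234666  f(a)=+2.783e-02  f'(a)=-1.457e+00  a ← 8.520120 − (+2.783e-02/-1.457e+00) = 8.539225
iter 3: u=1.231903  f(a)=+1.024e-04  f'(a)=-1.446e+00  a ← 8.539225 − (+1.024e-04/-1.446e+00) = 8.539295
iter 4: u=1.231893  f(a)=+1.397e-09  f'(a)=-1.446e+00  a ← 8.539295 − (+1.397e-09/-1.446e+00) = 8.539295
iter 5: u=1.231893  f(a)=+3.553e-15  f'(a)=-1.446e+00  a ← 8.539295 − (+3.553e-15/-1.446e+00) = 8.539295
converged: |Δa| < 1e-12 after 5 iterations
sag = a·(cosh(S/(2a)) − 1) = 8.539295·(cosh(1.231893) − 1) = 7.341456
T_max/T_min = cosh(S/(2a)) = 1.859726

a=8.539 sag=7.341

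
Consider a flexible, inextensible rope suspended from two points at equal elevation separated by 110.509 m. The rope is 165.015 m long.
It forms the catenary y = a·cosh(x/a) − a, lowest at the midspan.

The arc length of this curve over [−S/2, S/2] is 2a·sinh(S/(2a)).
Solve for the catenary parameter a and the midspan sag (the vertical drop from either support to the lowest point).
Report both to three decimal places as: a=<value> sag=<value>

seed: a₀ = √(S³/(24(L−S))) = √(110.509³/(24·54.506)) = 32.119494
iter 1: u=1.720279  f(a)=+8.657e+00  f'(a)=-4.511e+00  a ← 32.119494 − (+8.657e+00/-4.511e+00) = 34.038880
iter 2: u=1.623276  f(a)=+8.367e-01  f'(a)=-3.677e+00  a ← 34.038880 − (+8.367e-01/-3.677e+00) = 34.266423
iter 3: u=1.612497  f(a)=+9.662e-03  f'(a)=-3.593e+00  a ← 34.266423 − (+9.662e-03/-3.593e+00) = 34.269113
iter 4: u=1.612370  f(a)=+1.321e-06  f'(a)=-3.592e+00  a ← 34.269113 − (+1.321e-06/-3.592e+00) = 34.269113
iter 5: u=1.612370  f(a)=+2.842e-14  f'(a)=-3.592e+00  a ← 34.269113 − (+2.842e-14/-3.592e+00) = 34.269113
converged: |Δa| < 1e-12 after 5 iterations
sag = a·(cosh(S/(2a)) − 1) = 34.269113·(cosh(1.612370) − 1) = 55.072141
T_max/T_min = cosh(S/(2a)) = 2.607049

a=34.269 sag=55.072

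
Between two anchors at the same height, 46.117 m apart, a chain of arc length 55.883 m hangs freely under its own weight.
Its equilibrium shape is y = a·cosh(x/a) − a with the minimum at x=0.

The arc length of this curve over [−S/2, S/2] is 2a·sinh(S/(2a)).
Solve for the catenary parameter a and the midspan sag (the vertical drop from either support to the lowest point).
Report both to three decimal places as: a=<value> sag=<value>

seed: a₀ = √(S³/(24(L−S))) = √(46.117³/(24·9.766)) = 20.456324
iter 1: u=1.127206  f(a)=+6.395e-01  f'(a)=-1.082e+00  a ← 20.456324 − (+6.395e-01/-1.082e+00) = 21.047518
iter 2: u=1.095545  f(a)=+2.877e-02  f'(a)=-9.864e-01  a ← 21.047518 − (+2.877e-02/-9.864e-01) = 21.076686
iter 3: u=1.094029  f(a)=+6.431e-05  f'(a)=-9.820e-01  a ← 21.076686 − (+6.431e-05/-9.820e-01) = 21.076752
iter 4: u=1.094025  f(a)=+3.229e-10  f'(a)=-9.820e-01  a ← 21.076752 − (+3.229e-10/-9.820e-01) = 21.076752
iter 5: u=1.094025  f(a)=+7.105e-15  f'(a)=-9.820e-01  a ← 21.076752 − (+7.105e-15/-9.820e-01) = 21.076752
converged: |Δa| < 1e-12 after 5 iterations
sag = a·(cosh(S/(2a)) − 1) = 21.076752·(cosh(1.094025) − 1) = 13.922632
T_max/T_min = cosh(S/(2a)) = 1.660568

a=21.077 sag=13.923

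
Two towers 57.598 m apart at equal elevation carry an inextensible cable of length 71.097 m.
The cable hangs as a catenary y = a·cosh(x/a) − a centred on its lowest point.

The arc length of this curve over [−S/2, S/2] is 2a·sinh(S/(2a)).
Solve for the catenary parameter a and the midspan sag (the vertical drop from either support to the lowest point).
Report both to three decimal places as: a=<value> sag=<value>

a=25.097 sag=18.418

seed: a₀ = √(S³/(24(L−S))) = √(57.598³/(24·13.499)) = 24.285927
iter 1: u=1.185831  f(a)=+9.815e-01  f'(a)=-1.276e+00  a ← 24.285927 − (+9.815e-01/-1.276e+00) = 25.055108
iter 2: u=1.149426  f(a)=+4.856e-02  f'(a)=-1.153e+00  a ← 25.055108 − (+4.856e-02/-1.153e+00) = 25.097238
iter 3: u=1.147497  f(a)=+1.326e-04  f'(a)=-1.146e+00  a ← 25.097238 − (+1.326e-04/-1.146e+00) = 25.097353
iter 4: u=1.147492  f(a)=+9.936e-10  f'(a)=-1.146e+00  a ← 25.097353 − (+9.936e-10/-1.146e+00) = 25.097353
iter 5: u=1.147492  f(a)=+0.000e+00  f'(a)=-1.146e+00  a ← 25.097353 − (+0.000e+00/-1.146e+00) = 25.097353
converged: |Δa| < 1e-12 after 5 iterations
sag = a·(cosh(S/(2a)) − 1) = 25.097353·(cosh(1.147492) − 1) = 18.417851
T_max/T_min = cosh(S/(2a)) = 1.733856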